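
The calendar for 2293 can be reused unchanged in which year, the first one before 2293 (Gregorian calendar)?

2282

Two years share a calendar iff Jan 1 falls on the same weekday and both are leap or both are common. 2293: Jan 1 is Sunday, common year.
2292: Jan 1 Friday, leap
2291: Jan 1 Thursday, common
2290: Jan 1 Wednesday, common
2289: Jan 1 Tuesday, common
2288: Jan 1 Sunday, leap
2287: Jan 1 Saturday, common
2286: Jan 1 Friday, common
2285: Jan 1 Thursday, common
2284: Jan 1 Tuesday, leap
2283: Jan 1 Monday, common
2282: Jan 1 Sunday, common
2282 matches on both conditions.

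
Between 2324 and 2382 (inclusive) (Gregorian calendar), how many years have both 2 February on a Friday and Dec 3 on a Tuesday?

2

Check each year's weekday for 2 February and Dec 3:
  2324: Sat/Wed  2325: Mon/Thu  2326: Tue/Fri  2327: Wed/Sat  2328: Thu/Mon  2329: Sat/Tue  2330: Sun/Wed  2331: Mon/Thu  2332: Tue/Sat  2333: Thu/Sun  2334: Fri/Mon  2335: Sat/Tue  2336: Sun/Thu  2337: Tue/Fri  …(31 more)…  2369: Sun/Wed  2370: Mon/Thu  2371: Tue/Fri  2372: Wed/Sun  2373: Fri/Mon  2374: Sat/Tue  2375: Sun/Wed  2376: Mon/Fri  2377: Wed/Sat  2378: Thu/Sun  2379: Fri/Mon  2380: Sat/Wed  2381: Mon/Thu  2382: Tue/Fri
Both conditions hold in: 2340, 2368 — 2.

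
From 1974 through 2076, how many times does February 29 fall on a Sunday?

4

Leap years in 1974–2076: 26 of them.
Feb 29 weekday advances by 5 (mod 7) from one leap year to the next four years later (or differs when a century non-leap intervenes).
Leap-day weekdays: 1976:Sun✓ 1980:Fri 1984:Wed 1988:Mon 1992:Sat 1996:Thu 2000:Tue 2004:Sun✓ 2008:Fri 2012:Wed 2016:Mon 2020:Sat 2024:Thu 2028:Tue 2032:Sun✓ 2036:Fri 2040:Wed 2044:Mon 2048:Sat 2052:Thu 2056:Tue 2060:Sun✓ 2064:Fri 2068:Wed 2072:Mon 2076:Sat
Sunday: 1976, 2004, 2032, 2060 → 4.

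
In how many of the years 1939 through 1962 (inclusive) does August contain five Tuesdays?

10

August has 31 days; it has five Tuesdays when Tuesday falls among the first (month-length − 28) days — i.e. when August 1 is one of Tuesday/Monday/Sunday.
August 1 by year: 1939:Tue✓ 1940:Thu 1941:Fri 1942:Sat 1943:Sun✓ 1944:Tue✓ 1945:Wed 1946:Thu 1947:Fri 1948:Sun✓ 1949:Mon✓ 1950:Tue✓ 1951:Wed 1952:Fri 1953:Sat 1954:Sun✓ 1955:Mon✓ 1956:Wed 1957:Thu 1958:Fri 1959:Sat 1960:Mon✓ 1961:Tue✓ 1962:Wed
Years with five Tuesdays: 1939, 1943, 1944, 1948, 1949, 1950, 1954, 1955, 1960, 1961 → 10.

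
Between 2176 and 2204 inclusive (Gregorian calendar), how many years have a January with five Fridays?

13

January has 31 days; it has five Fridays when Friday falls among the first (month-length − 28) days — i.e. when January 1 is one of Friday/Thursday/Wednesday.
January 1 by year: 2176:Mon 2177:Wed✓ 2178:Thu✓ 2179:Fri✓ 2180:Sat 2181:Mon 2182:Tue 2183:Wed✓ 2184:Thu✓ 2185:Sat 2186:Sun 2187:Mon 2188:Tue 2189:Thu✓ 2190:Fri✓ 2191:Sat 2192:Sun 2193:Tue 2194:Wed✓ 2195:Thu✓ 2196:Fri✓ 2197:Sun 2198:Mon 2199:Tue 2200:Wed✓ 2201:Thu✓ 2202:Fri✓ 2203:Sat 2204:Sun
Years with five Fridays: 2177, 2178, 2179, 2183, 2184, 2189, 2190, 2194, 2195, 2196, 2200, 2201, 2202 → 13.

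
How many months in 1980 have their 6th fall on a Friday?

1

Check the 6th of each month of 1980: Jan 6: Sun, Feb 6: Wed, Mar 6: Thu, Apr 6: Sun, May 6: Tue, Jun 6: Fri, Jul 6: Sun, Aug 6: Wed, Sep 6: Sat, Oct 6: Mon, Nov 6: Thu, Dec 6: Sat.
Friday occurs in June — 1 month.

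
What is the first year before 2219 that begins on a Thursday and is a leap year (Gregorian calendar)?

2184

Jan 1 advances by 2 weekdays after a leap year and by 1 after a common year.
2219: Jan 1 is Friday.
2218: Thursday
2217: Wednesday
2216: Monday (leap)
2215: Sunday
2214: Saturday
2213: Friday
2212: Wednesday (leap)
2211: Tuesday
2210: Monday
2209: Sunday
2208: Friday (leap)
2207: Thursday
2206: Wednesday
2205: Tuesday
2204: Sunday (leap)
2203: Saturday
2202: Friday
2201: Thursday
2200: Wednesday
2199: Tuesday
2198: Monday
2197: Sunday
2196: Friday (leap)
2195: Thursday
2194: Wednesday
2193: Tuesday
2192: Sunday (leap)
2191: Saturday
2190: Friday
2189: Thursday
2188: Tuesday (leap)
2187: Monday
2186: Sunday
2185: Saturday
2184: Thursday (leap)
2184 begins on a Thursday and is a leap year.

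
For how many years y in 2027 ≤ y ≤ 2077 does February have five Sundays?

2

February has 28 days (29 in leap years); it has five Sundays when Sunday falls among the first (month-length − 28) days — i.e. when February 1 is Sunday in a leap year (never in a common year).
February 1 by year: 2027:Mon 2028:Tue 2029:Thu 2030:Fri 2031:Sat 2032:Sun✓ 2033:Tue 2034:Wed 2035:Thu 2036:Fri 2037:Sun 2038:Mon 2039:Tue 2040:Wed 2041:Fri …(21 more)… 2063:Thu 2064:Fri 2065:Sun 2066:Mon 2067:Tue 2068:Wed 2069:Fri 2070:Sat 2071:Sun 2072:Mon 2073:Wed 2074:Thu 2075:Fri 2076:Sat 2077:Mon
Years with five Sundays: 2032, 2060 → 2.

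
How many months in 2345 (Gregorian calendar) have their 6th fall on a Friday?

2

Check the 6th of each month of 2345: Jan 6: Sat, Feb 6: Tue, Mar 6: Tue, Apr 6: Fri, May 6: Sun, Jun 6: Wed, Jul 6: Fri, Aug 6: Mon, Sep 6: Thu, Oct 6: Sat, Nov 6: Tue, Dec 6: Thu.
Friday occurs in April, July — 2 months.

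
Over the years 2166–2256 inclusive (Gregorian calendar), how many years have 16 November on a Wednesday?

13

Track 16 November's weekday year by year (advancing +1, or +2 across a Feb 29):
  2166: Sun  2167: Mon (+1)  2168: Wed (+2) ✓  2169: Thu (+1)  2170: Fri (+1)
  2171: Sat (+1)  2172: Mon (+2)  2173: Tue (+1)  2174: Wed (+1) ✓  2175: Thu (+1)
  2176: Sat (+2)  2177: Sun (+1)  2178: Mon (+1)  2179: Tue (+1)  … (63 more years) …
  2243: Thu (+1)  2244: Sat (+2)  2245: Sun (+1)  2246: Mon (+1)  2247: Tue (+1)
  2248: Thu (+2)  2249: Fri (+1)  2250: Sat (+1)  2251: Sun (+1)  2252: Tue (+2)
  2253: Wed (+1) ✓  2254: Thu (+1)  2255: Fri (+1)  2256: Sun (+2)
Wednesday years: 2168, 2174, 2185, 2191, 2196, 2203, 2208, 2214, 2225, 2231, 2236, 2242, 2253 — 13 in total.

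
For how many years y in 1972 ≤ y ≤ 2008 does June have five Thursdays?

11

June has 30 days; it has five Thursdays when Thursday falls among the first (month-length − 28) days — i.e. when June 1 is one of Thursday/Wednesday.
June 1 by year: 1972:Thu✓ 1973:Fri 1974:Sat 1975:Sun 1976:Tue 1977:Wed✓ 1978:Thu✓ 1979:Fri 1980:Sun 1981:Mon 1982:Tue 1983:Wed✓ 1984:Fri 1985:Sat 1986:Sun …(7 more)… 1994:Wed✓ 1995:Thu✓ 1996:Sat 1997:Sun 1998:Mon 1999:Tue 2000:Thu✓ 2001:Fri 2002:Sat 2003:Sun 2004:Tue 2005:Wed✓ 2006:Thu✓ 2007:Fri 2008:Sun
Years with five Thursdays: 1972, 1977, 1978, 1983, 1988, 1989, 1994, 1995, 2000, 2005, 2006 → 11.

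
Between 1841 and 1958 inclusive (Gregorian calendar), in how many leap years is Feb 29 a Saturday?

4

Leap years in 1841–1958: 28 of them.
Feb 29 weekday advances by 5 (mod 7) from one leap year to the next four years later (or differs when a century non-leap intervenes).
Leap-day weekdays: 1844:Thu 1848:Tue 1852:Sun 1856:Fri 1860:Wed 1864:Mon 1868:Sat✓ 1872:Thu 1876:Tue 1880:Sun 1884:Fri 1888:Wed 1892:Mon 1896:Sat✓ 1904:Mon 1908:Sat✓ 1912:Thu 1916:Tue 1920:Sun 1924:Fri 1928:Wed 1932:Mon 1936:Sat✓ 1940:Thu 1944:Tue 1948:Sun 1952:Fri 1956:Wed
Saturday: 1868, 1896, 1908, 1936 → 4.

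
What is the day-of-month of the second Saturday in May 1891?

9

May 1, 1891 is a Friday, so the first Saturday is the 2nd.
The second Saturday is 2 + 7 = 9.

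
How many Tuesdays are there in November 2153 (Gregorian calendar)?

4

November 2153 has 30 days and begins on Thursday.
The first Tuesday is November 6.
Tuesdays fall on 6, 13, 20, 27 — that's 4.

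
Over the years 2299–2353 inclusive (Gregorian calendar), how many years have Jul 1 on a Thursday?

7

Track Jul 1's weekday year by year (advancing +1, or +2 across a Feb 29):
  2299: Sat  2300: Sun (+1)  2301: Mon (+1)  2302: Tue (+1)  2303: Wed (+1)
  2304: Fri (+2)  2305: Sat (+1)  2306: Sun (+1)  2307: Mon (+1)  2308: Wed (+2)
  2309: Thu (+1) ✓  2310: Fri (+1)  2311: Sat (+1)  2312: Mon (+2)  … (27 more years) …
  2340: Mon (+2)  2341: Tue (+1)  2342: Wed (+1)  2343: Thu (+1) ✓  2344: Sat (+2)
  2345: Sun (+1)  2346: Mon (+1)  2347: Tue (+1)  2348: Thu (+2) ✓  2349: Fri (+1)
  2350: Sat (+1)  2351: Sun (+1)  2352: Tue (+2)  2353: Wed (+1)
Thursday years: 2309, 2315, 2320, 2326, 2337, 2343, 2348 — 7 in total.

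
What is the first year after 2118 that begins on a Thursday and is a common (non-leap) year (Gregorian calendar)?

Jan 1 advances by 2 weekdays after a leap year and by 1 after a common year.
2118: Jan 1 is Saturday.
2119: Sunday
2120: Monday (leap)
2121: Wednesday
2122: Thursday
2122 begins on a Thursday and is a common year.

2122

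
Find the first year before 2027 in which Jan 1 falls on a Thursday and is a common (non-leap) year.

2026

Jan 1 advances by 2 weekdays after a leap year and by 1 after a common year.
2027: Jan 1 is Friday.
2026: Thursday
2026 begins on a Thursday and is a common year.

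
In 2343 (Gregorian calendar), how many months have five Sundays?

4

A month of length L has five Sundays iff its first Sunday is on day ≤ L−28 (so day 1–3 in a 31-day month, 1–2 in a 30-day month, day 1 in a leap February).
Checking each month of 2343: Jan starts Fri (31d) ✓; Feb starts Mon (28d); Mar starts Mon (31d); Apr starts Thu (30d); May starts Sat (31d) ✓; Jun starts Tue (30d); Jul starts Thu (31d); Aug starts Sun (31d) ✓; Sep starts Wed (30d); Oct starts Fri (31d) ✓; Nov starts Mon (30d); Dec starts Wed (31d).
Five-Sunday months: January, May, August, October → 4.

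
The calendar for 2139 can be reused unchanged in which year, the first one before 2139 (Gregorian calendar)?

Two years share a calendar iff Jan 1 falls on the same weekday and both are leap or both are common. 2139: Jan 1 is Thursday, common year.
2138: Jan 1 Wednesday, common
2137: Jan 1 Tuesday, common
2136: Jan 1 Sunday, leap
2135: Jan 1 Saturday, common
2134: Jan 1 Friday, common
2133: Jan 1 Thursday, common
2133 matches on both conditions.

2133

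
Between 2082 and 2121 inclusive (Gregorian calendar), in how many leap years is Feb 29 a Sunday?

Leap years in 2082–2121: 9 of them.
Feb 29 weekday advances by 5 (mod 7) from one leap year to the next four years later (or differs when a century non-leap intervenes).
Leap-day weekdays: 2084:Tue 2088:Sun✓ 2092:Fri 2096:Wed 2104:Fri 2108:Wed 2112:Mon 2116:Sat 2120:Thu
Sunday: 2088 → 1.

1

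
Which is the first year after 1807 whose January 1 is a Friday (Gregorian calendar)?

1808

Jan 1 advances by 2 weekdays after a leap year and by 1 after a common year.
1807: Jan 1 is Thursday.
1808: Friday (leap)
1808 begins on a Friday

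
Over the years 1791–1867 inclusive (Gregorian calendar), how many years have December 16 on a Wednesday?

11

Track December 16's weekday year by year (advancing +1, or +2 across a Feb 29):
  1791: Fri  1792: Sun (+2)  1793: Mon (+1)  1794: Tue (+1)  1795: Wed (+1) ✓
  1796: Fri (+2)  1797: Sat (+1)  1798: Sun (+1)  1799: Mon (+1)  1800: Tue (+1)
  1801: Wed (+1) ✓  1802: Thu (+1)  1803: Fri (+1)  1804: Sun (+2)  … (49 more years) …
  1854: Sat (+1)  1855: Sun (+1)  1856: Tue (+2)  1857: Wed (+1) ✓  1858: Thu (+1)
  1859: Fri (+1)  1860: Sun (+2)  1861: Mon (+1)  1862: Tue (+1)  1863: Wed (+1) ✓
  1864: Fri (+2)  1865: Sat (+1)  1866: Sun (+1)  1867: Mon (+1)
Wednesday years: 1795, 1801, 1807, 1812, 1818, 1829, 1835, 1840, 1846, 1857, 1863 — 11 in total.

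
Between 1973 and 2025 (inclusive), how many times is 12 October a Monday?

7

Track 12 October's weekday year by year (advancing +1, or +2 across a Feb 29):
  1973: Fri  1974: Sat (+1)  1975: Sun (+1)  1976: Tue (+2)  1977: Wed (+1)
  1978: Thu (+1)  1979: Fri (+1)  1980: Sun (+2)  1981: Mon (+1) ✓  1982: Tue (+1)
  1983: Wed (+1)  1984: Fri (+2)  1985: Sat (+1)  1986: Sun (+1)  … (25 more years) …
  2012: Fri (+2)  2013: Sat (+1)  2014: Sun (+1)  2015: Mon (+1) ✓  2016: Wed (+2)
  2017: Thu (+1)  2018: Fri (+1)  2019: Sat (+1)  2020: Mon (+2) ✓  2021: Tue (+1)
  2022: Wed (+1)  2023: Thu (+1)  2024: Sat (+2)  2025: Sun (+1)
Monday years: 1981, 1987, 1992, 1998, 2009, 2015, 2020 — 7 in total.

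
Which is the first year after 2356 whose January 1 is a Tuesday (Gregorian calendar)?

2357

Jan 1 advances by 2 weekdays after a leap year and by 1 after a common year.
2356: Jan 1 is Sunday (leap).
2357: Tuesday
2357 begins on a Tuesday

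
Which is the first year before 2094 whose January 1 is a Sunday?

Jan 1 advances by 2 weekdays after a leap year and by 1 after a common year.
2094: Jan 1 is Friday.
2093: Thursday
2092: Tuesday (leap)
2091: Monday
2090: Sunday
2090 begins on a Sunday

2090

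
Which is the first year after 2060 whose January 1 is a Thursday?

Jan 1 advances by 2 weekdays after a leap year and by 1 after a common year.
2060: Jan 1 is Thursday (leap).
2061: Saturday
2062: Sunday
2063: Monday
2064: Tuesday (leap)
2065: Thursday
2065 begins on a Thursday

2065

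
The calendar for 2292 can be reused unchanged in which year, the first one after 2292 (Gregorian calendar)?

2304

Two years share a calendar iff Jan 1 falls on the same weekday and both are leap or both are common. 2292: Jan 1 is Friday, leap year.
2293: Jan 1 Sunday, common
2294: Jan 1 Monday, common
2295: Jan 1 Tuesday, common
2296: Jan 1 Wednesday, leap
2297: Jan 1 Friday, common
2298: Jan 1 Saturday, common
2299: Jan 1 Sunday, common
2300: Jan 1 Monday, common
2301: Jan 1 Tuesday, common
2302: Jan 1 Wednesday, common
2303: Jan 1 Thursday, common
2304: Jan 1 Friday, leap
2304 matches on both conditions.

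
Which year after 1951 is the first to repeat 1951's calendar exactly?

Two years share a calendar iff Jan 1 falls on the same weekday and both are leap or both are common. 1951: Jan 1 is Monday, common year.
1952: Jan 1 Tuesday, leap
1953: Jan 1 Thursday, common
1954: Jan 1 Friday, common
1955: Jan 1 Saturday, common
1956: Jan 1 Sunday, leap
1957: Jan 1 Tuesday, common
1958: Jan 1 Wednesday, common
1959: Jan 1 Thursday, common
1960: Jan 1 Friday, leap
1961: Jan 1 Sunday, common
1962: Jan 1 Monday, common
1962 matches on both conditions.

1962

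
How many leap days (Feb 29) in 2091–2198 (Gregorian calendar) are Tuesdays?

3

Leap years in 2091–2198: 26 of them.
Feb 29 weekday advances by 5 (mod 7) from one leap year to the next four years later (or differs when a century non-leap intervenes).
Leap-day weekdays: 2092:Fri 2096:Wed 2104:Fri 2108:Wed 2112:Mon 2116:Sat 2120:Thu 2124:Tue✓ 2128:Sun 2132:Fri 2136:Wed 2140:Mon 2144:Sat 2148:Thu 2152:Tue✓ 2156:Sun 2160:Fri 2164:Wed 2168:Mon 2172:Sat 2176:Thu 2180:Tue✓ 2184:Sun 2188:Fri 2192:Wed 2196:Mon
Tuesday: 2124, 2152, 2180 → 3.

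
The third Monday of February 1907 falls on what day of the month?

18

February 1, 1907 is a Friday, so the first Monday is the 4th.
The third Monday is 4 + 14 = 18.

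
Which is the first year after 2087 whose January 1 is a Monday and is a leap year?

2120

Jan 1 advances by 2 weekdays after a leap year and by 1 after a common year.
2087: Jan 1 is Wednesday.
2088: Thursday (leap)
2089: Saturday
2090: Sunday
2091: Monday
2092: Tuesday (leap)
2093: Thursday
2094: Friday
2095: Saturday
2096: Sunday (leap)
2097: Tuesday
2098: Wednesday
2099: Thursday
2100: Friday
2101: Saturday
2102: Sunday
2103: Monday
2104: Tuesday (leap)
2105: Thursday
2106: Friday
2107: Saturday
2108: Sunday (leap)
2109: Tuesday
2110: Wednesday
2111: Thursday
2112: Friday (leap)
2113: Sunday
2114: Monday
2115: Tuesday
2116: Wednesday (leap)
2117: Friday
2118: Saturday
2119: Sunday
2120: Monday (leap)
2120 begins on a Monday and is a leap year.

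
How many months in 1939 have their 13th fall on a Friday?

2

Check the 13th of each month of 1939: Jan 13: Fri, Feb 13: Mon, Mar 13: Mon, Apr 13: Thu, May 13: Sat, Jun 13: Tue, Jul 13: Thu, Aug 13: Sun, Sep 13: Wed, Oct 13: Fri, Nov 13: Mon, Dec 13: Wed.
Friday occurs in January, October — 2 months.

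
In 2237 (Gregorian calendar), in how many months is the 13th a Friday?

Check the 13th of each month of 2237: Jan 13: Fri, Feb 13: Mon, Mar 13: Mon, Apr 13: Thu, May 13: Sat, Jun 13: Tue, Jul 13: Thu, Aug 13: Sun, Sep 13: Wed, Oct 13: Fri, Nov 13: Mon, Dec 13: Wed.
Friday occurs in January, October — 2 months.

2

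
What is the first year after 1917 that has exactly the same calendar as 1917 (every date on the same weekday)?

Two years share a calendar iff Jan 1 falls on the same weekday and both are leap or both are common. 1917: Jan 1 is Monday, common year.
1918: Jan 1 Tuesday, common
1919: Jan 1 Wednesday, common
1920: Jan 1 Thursday, leap
1921: Jan 1 Saturday, common
1922: Jan 1 Sunday, common
1923: Jan 1 Monday, common
1923 matches on both conditions.

1923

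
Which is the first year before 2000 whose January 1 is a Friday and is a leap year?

Jan 1 advances by 2 weekdays after a leap year and by 1 after a common year.
2000: Jan 1 is Saturday (leap).
1999: Friday
1998: Thursday
1997: Wednesday
1996: Monday (leap)
1995: Sunday
1994: Saturday
1993: Friday
1992: Wednesday (leap)
1991: Tuesday
1990: Monday
1989: Sunday
1988: Friday (leap)
1988 begins on a Friday and is a leap year.

1988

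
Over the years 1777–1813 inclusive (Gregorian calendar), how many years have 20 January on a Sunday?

6

Track 20 January's weekday year by year (advancing +1, or +2 across a Feb 29):
  1777: Mon  1778: Tue (+1)  1779: Wed (+1)  1780: Thu (+1)  1781: Sat (+2)
  1782: Sun (+1) ✓  1783: Mon (+1)  1784: Tue (+1)  1785: Thu (+2)  1786: Fri (+1)
  1787: Sat (+1)  1788: Sun (+1) ✓  1789: Tue (+2)  1790: Wed (+1)  … (9 more years) …
  1800: Mon (+1)  1801: Tue (+1)  1802: Wed (+1)  1803: Thu (+1)  1804: Fri (+1)
  1805: Sun (+2) ✓  1806: Mon (+1)  1807: Tue (+1)  1808: Wed (+1)  1809: Fri (+2)
  1810: Sat (+1)  1811: Sun (+1) ✓  1812: Mon (+1)  1813: Wed (+2)
Sunday years: 1782, 1788, 1793, 1799, 1805, 1811 — 6 in total.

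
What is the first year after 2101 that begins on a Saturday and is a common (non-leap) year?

2107

Jan 1 advances by 2 weekdays after a leap year and by 1 after a common year.
2101: Jan 1 is Saturday.
2102: Sunday
2103: Monday
2104: Tuesday (leap)
2105: Thursday
2106: Friday
2107: Saturday
2107 begins on a Saturday and is a common year.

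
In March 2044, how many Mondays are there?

March 2044 has 31 days and begins on Tuesday.
The first Monday is March 7.
Mondays fall on 7, 14, 21, 28 — that's 4.

4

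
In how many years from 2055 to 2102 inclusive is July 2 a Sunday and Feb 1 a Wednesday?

Check each year's weekday for July 2 and Feb 1:
  2055: Fri/Mon  2056: Sun/Tue  2057: Mon/Thu  2058: Tue/Fri  2059: Wed/Sat  2060: Fri/Sun  2061: Sat/Tue  2062: Sun/Wed ✓  2063: Mon/Thu  2064: Wed/Fri  2065: Thu/Sun  2066: Fri/Mon  2067: Sat/Tue  2068: Mon/Wed  …(20 more)…  2089: Sat/Tue  2090: Sun/Wed ✓  2091: Mon/Thu  2092: Wed/Fri  2093: Thu/Sun  2094: Fri/Mon  2095: Sat/Tue  2096: Mon/Wed  2097: Tue/Fri  2098: Wed/Sat  2099: Thu/Sun  2100: Fri/Mon  2101: Sat/Tue  2102: Sun/Wed ✓
Both conditions hold in: 2062, 2073, 2079, 2090, 2102 — 5.

5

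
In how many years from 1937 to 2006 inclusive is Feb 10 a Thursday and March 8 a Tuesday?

8

Check each year's weekday for Feb 10 and March 8:
  1937: Wed/Mon  1938: Thu/Tue ✓  1939: Fri/Wed  1940: Sat/Fri  1941: Mon/Sat  1942: Tue/Sun  1943: Wed/Mon  1944: Thu/Wed  1945: Sat/Thu  1946: Sun/Fri  1947: Mon/Sat  1948: Tue/Mon  1949: Thu/Tue ✓  1950: Fri/Wed  …(42 more)…  1993: Wed/Mon  1994: Thu/Tue ✓  1995: Fri/Wed  1996: Sat/Fri  1997: Mon/Sat  1998: Tue/Sun  1999: Wed/Mon  2000: Thu/Wed  2001: Sat/Thu  2002: Sun/Fri  2003: Mon/Sat  2004: Tue/Mon  2005: Thu/Tue ✓  2006: Fri/Wed
Both conditions hold in: 1938, 1949, 1955, 1966, 1977, 1983, 1994, 2005 — 8.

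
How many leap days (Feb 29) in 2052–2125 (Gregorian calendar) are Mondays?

Leap years in 2052–2125: 18 of them.
Feb 29 weekday advances by 5 (mod 7) from one leap year to the next four years later (or differs when a century non-leap intervenes).
Leap-day weekdays: 2052:Thu 2056:Tue 2060:Sun 2064:Fri 2068:Wed 2072:Mon✓ 2076:Sat 2080:Thu 2084:Tue 2088:Sun 2092:Fri 2096:Wed 2104:Fri 2108:Wed 2112:Mon✓ 2116:Sat 2120:Thu 2124:Tue
Monday: 2072, 2112 → 2.

2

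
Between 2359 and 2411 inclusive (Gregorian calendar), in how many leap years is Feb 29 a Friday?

Leap years in 2359–2411: 13 of them.
Feb 29 weekday advances by 5 (mod 7) from one leap year to the next four years later (or differs when a century non-leap intervenes).
Leap-day weekdays: 2360:Mon 2364:Sat 2368:Thu 2372:Tue 2376:Sun 2380:Fri✓ 2384:Wed 2388:Mon 2392:Sat 2396:Thu 2400:Tue 2404:Sun 2408:Fri✓
Friday: 2380, 2408 → 2.

2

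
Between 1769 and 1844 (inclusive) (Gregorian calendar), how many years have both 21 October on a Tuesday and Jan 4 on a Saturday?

Check each year's weekday for 21 October and Jan 4:
  1769: Sat/Wed  1770: Sun/Thu  1771: Mon/Fri  1772: Wed/Sat  1773: Thu/Mon  1774: Fri/Tue  1775: Sat/Wed  1776: Mon/Thu  1777: Tue/Sat ✓  1778: Wed/Sun  1779: Thu/Mon  1780: Sat/Tue  1781: Sun/Thu  1782: Mon/Fri  …(48 more)…  1831: Fri/Tue  1832: Sun/Wed  1833: Mon/Fri  1834: Tue/Sat ✓  1835: Wed/Sun  1836: Fri/Mon  1837: Sat/Wed  1838: Sun/Thu  1839: Mon/Fri  1840: Wed/Sat  1841: Thu/Mon  1842: Fri/Tue  1843: Sat/Wed  1844: Mon/Thu
Both conditions hold in: 1777, 1783, 1794, 1800, 1806, 1817, 1823, 1834 — 8.

8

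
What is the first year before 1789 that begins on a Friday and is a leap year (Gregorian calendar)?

Jan 1 advances by 2 weekdays after a leap year and by 1 after a common year.
1789: Jan 1 is Thursday.
1788: Tuesday (leap)
1787: Monday
1786: Sunday
1785: Saturday
1784: Thursday (leap)
1783: Wednesday
1782: Tuesday
1781: Monday
1780: Saturday (leap)
1779: Friday
1778: Thursday
1777: Wednesday
1776: Monday (leap)
1775: Sunday
1774: Saturday
1773: Friday
1772: Wednesday (leap)
1771: Tuesday
1770: Monday
1769: Sunday
1768: Friday (leap)
1768 begins on a Friday and is a leap year.

1768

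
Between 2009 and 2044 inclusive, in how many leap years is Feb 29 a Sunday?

1

Leap years in 2009–2044: 9 of them.
Feb 29 weekday advances by 5 (mod 7) from one leap year to the next four years later (or differs when a century non-leap intervenes).
Leap-day weekdays: 2012:Wed 2016:Mon 2020:Sat 2024:Thu 2028:Tue 2032:Sun✓ 2036:Fri 2040:Wed 2044:Mon
Sunday: 2032 → 1.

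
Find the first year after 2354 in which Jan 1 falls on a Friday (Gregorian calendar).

Jan 1 advances by 2 weekdays after a leap year and by 1 after a common year.
2354: Jan 1 is Friday.
2355: Saturday
2356: Sunday (leap)
2357: Tuesday
2358: Wednesday
2359: Thursday
2360: Friday (leap)
2360 begins on a Friday

2360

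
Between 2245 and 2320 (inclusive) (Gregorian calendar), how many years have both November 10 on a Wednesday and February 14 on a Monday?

Check each year's weekday for November 10 and February 14:
  2245: Mon/Fri  2246: Tue/Sat  2247: Wed/Sun  2248: Fri/Mon  2249: Sat/Wed  2250: Sun/Thu  2251: Mon/Fri  2252: Wed/Sat  2253: Thu/Mon  2254: Fri/Tue  2255: Sat/Wed  2256: Mon/Thu  2257: Tue/Sat  2258: Wed/Sun  …(48 more)…  2307: Sun/Thu  2308: Tue/Fri  2309: Wed/Sun  2310: Thu/Mon  2311: Fri/Tue  2312: Sun/Wed  2313: Mon/Fri  2314: Tue/Sat  2315: Wed/Sun  2316: Fri/Mon  2317: Sat/Wed  2318: Sun/Thu  2319: Mon/Fri  2320: Wed/Sat
Both conditions hold in: no year — 0.

0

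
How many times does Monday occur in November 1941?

November 1941 has 30 days and begins on Saturday.
The first Monday is November 3.
Mondays fall on 3, 10, 17, 24 — that's 4.

4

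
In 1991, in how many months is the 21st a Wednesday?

1

Check the 21st of each month of 1991: Jan 21: Mon, Feb 21: Thu, Mar 21: Thu, Apr 21: Sun, May 21: Tue, Jun 21: Fri, Jul 21: Sun, Aug 21: Wed, Sep 21: Sat, Oct 21: Mon, Nov 21: Thu, Dec 21: Sat.
Wednesday occurs in August — 1 month.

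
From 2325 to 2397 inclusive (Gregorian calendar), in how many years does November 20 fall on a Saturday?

10

Track November 20's weekday year by year (advancing +1, or +2 across a Feb 29):
  2325: Fri  2326: Sat (+1) ✓  2327: Sun (+1)  2328: Tue (+2)  2329: Wed (+1)
  2330: Thu (+1)  2331: Fri (+1)  2332: Sun (+2)  2333: Mon (+1)  2334: Tue (+1)
  2335: Wed (+1)  2336: Fri (+2)  2337: Sat (+1) ✓  2338: Sun (+1)  … (45 more years) …
  2384: Tue (+2)  2385: Wed (+1)  2386: Thu (+1)  2387: Fri (+1)  2388: Sun (+2)
  2389: Mon (+1)  2390: Tue (+1)  2391: Wed (+1)  2392: Fri (+2)  2393: Sat (+1) ✓
  2394: Sun (+1)  2395: Mon (+1)  2396: Wed (+2)  2397: Thu (+1)
Saturday years: 2326, 2337, 2343, 2348, 2354, 2365, 2371, 2376, 2382, 2393 — 10 in total.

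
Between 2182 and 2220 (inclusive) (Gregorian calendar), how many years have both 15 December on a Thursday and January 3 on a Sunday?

2

Check each year's weekday for 15 December and January 3:
  2182: Sun/Thu  2183: Mon/Fri  2184: Wed/Sat  2185: Thu/Mon  2186: Fri/Tue  2187: Sat/Wed  2188: Mon/Thu  2189: Tue/Sat  2190: Wed/Sun  2191: Thu/Mon  2192: Sat/Tue  2193: Sun/Thu  2194: Mon/Fri  2195: Tue/Sat  …(11 more)…  2207: Tue/Sat  2208: Thu/Sun ✓  2209: Fri/Tue  2210: Sat/Wed  2211: Sun/Thu  2212: Tue/Fri  2213: Wed/Sun  2214: Thu/Mon  2215: Fri/Tue  2216: Sun/Wed  2217: Mon/Fri  2218: Tue/Sat  2219: Wed/Sun  2220: Fri/Mon
Both conditions hold in: 2196, 2208 — 2.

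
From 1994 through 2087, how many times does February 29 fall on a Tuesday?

Leap years in 1994–2087: 23 of them.
Feb 29 weekday advances by 5 (mod 7) from one leap year to the next four years later (or differs when a century non-leap intervenes).
Leap-day weekdays: 1996:Thu 2000:Tue✓ 2004:Sun 2008:Fri 2012:Wed 2016:Mon 2020:Sat 2024:Thu 2028:Tue✓ 2032:Sun 2036:Fri 2040:Wed 2044:Mon 2048:Sat 2052:Thu 2056:Tue✓ 2060:Sun 2064:Fri 2068:Wed 2072:Mon 2076:Sat 2080:Thu 2084:Tue✓
Tuesday: 2000, 2028, 2056, 2084 → 4.

4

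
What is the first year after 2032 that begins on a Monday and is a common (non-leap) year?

Jan 1 advances by 2 weekdays after a leap year and by 1 after a common year.
2032: Jan 1 is Thursday (leap).
2033: Saturday
2034: Sunday
2035: Monday
2035 begins on a Monday and is a common year.

2035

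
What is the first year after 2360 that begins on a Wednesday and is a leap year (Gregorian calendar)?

Jan 1 advances by 2 weekdays after a leap year and by 1 after a common year.
2360: Jan 1 is Friday (leap).
2361: Sunday
2362: Monday
2363: Tuesday
2364: Wednesday (leap)
2364 begins on a Wednesday and is a leap year.

2364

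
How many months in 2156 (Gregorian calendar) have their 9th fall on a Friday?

Check the 9th of each month of 2156: Jan 9: Fri, Feb 9: Mon, Mar 9: Tue, Apr 9: Fri, May 9: Sun, Jun 9: Wed, Jul 9: Fri, Aug 9: Mon, Sep 9: Thu, Oct 9: Sat, Nov 9: Tue, Dec 9: Thu.
Friday occurs in January, April, July — 3 months.

3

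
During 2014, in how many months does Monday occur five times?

4

A month of length L has five Mondays iff its first Monday is on day ≤ L−28 (so day 1–3 in a 31-day month, 1–2 in a 30-day month, day 1 in a leap February).
Checking each month of 2014: Jan starts Wed (31d); Feb starts Sat (28d); Mar starts Sat (31d) ✓; Apr starts Tue (30d); May starts Thu (31d); Jun starts Sun (30d) ✓; Jul starts Tue (31d); Aug starts Fri (31d); Sep starts Mon (30d) ✓; Oct starts Wed (31d); Nov starts Sat (30d); Dec starts Mon (31d) ✓.
Five-Monday months: March, June, September, December → 4.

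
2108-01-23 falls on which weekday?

January 1, 2108 is a Sunday.
January 23 is day 23 of the year, i.e. 22 days after Jan 1.
22 mod 7 = 1, so advance 1 weekday from Sunday: Monday.

Monday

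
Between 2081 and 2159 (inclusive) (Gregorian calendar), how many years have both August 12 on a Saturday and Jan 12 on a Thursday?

Check each year's weekday for August 12 and Jan 12:
  2081: Tue/Sun  2082: Wed/Mon  2083: Thu/Tue  2084: Sat/Wed  2085: Sun/Fri  2086: Mon/Sat  2087: Tue/Sun  2088: Thu/Mon  2089: Fri/Wed  2090: Sat/Thu ✓  2091: Sun/Fri  2092: Tue/Sat  2093: Wed/Mon  2094: Thu/Tue  …(51 more)…  2146: Fri/Wed  2147: Sat/Thu ✓  2148: Mon/Fri  2149: Tue/Sun  2150: Wed/Mon  2151: Thu/Tue  2152: Sat/Wed  2153: Sun/Fri  2154: Mon/Sat  2155: Tue/Sun  2156: Thu/Mon  2157: Fri/Wed  2158: Sat/Thu ✓  2159: Sun/Fri
Both conditions hold in: 2090, 2102, 2113, 2119, 2130, 2141, 2147, 2158 — 8.

8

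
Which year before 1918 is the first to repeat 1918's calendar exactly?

1907

Two years share a calendar iff Jan 1 falls on the same weekday and both are leap or both are common. 1918: Jan 1 is Tuesday, common year.
1917: Jan 1 Monday, common
1916: Jan 1 Saturday, leap
1915: Jan 1 Friday, common
1914: Jan 1 Thursday, common
1913: Jan 1 Wednesday, common
1912: Jan 1 Monday, leap
1911: Jan 1 Sunday, common
1910: Jan 1 Saturday, common
1909: Jan 1 Friday, common
1908: Jan 1 Wednesday, leap
1907: Jan 1 Tuesday, common
1907 matches on both conditions.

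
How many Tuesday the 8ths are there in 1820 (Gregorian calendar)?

Check the 8th of each month of 1820: Jan 8: Sat, Feb 8: Tue, Mar 8: Wed, Apr 8: Sat, May 8: Mon, Jun 8: Thu, Jul 8: Sat, Aug 8: Tue, Sep 8: Fri, Oct 8: Sun, Nov 8: Wed, Dec 8: Fri.
Tuesday occurs in February, August — 2 months.

2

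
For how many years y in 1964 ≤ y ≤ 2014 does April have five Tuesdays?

15

April has 30 days; it has five Tuesdays when Tuesday falls among the first (month-length − 28) days — i.e. when April 1 is one of Tuesday/Monday.
April 1 by year: 1964:Wed 1965:Thu 1966:Fri 1967:Sat 1968:Mon✓ 1969:Tue✓ 1970:Wed 1971:Thu 1972:Sat 1973:Sun 1974:Mon✓ 1975:Tue✓ 1976:Thu 1977:Fri 1978:Sat …(21 more)… 2000:Sat 2001:Sun 2002:Mon✓ 2003:Tue✓ 2004:Thu 2005:Fri 2006:Sat 2007:Sun 2008:Tue✓ 2009:Wed 2010:Thu 2011:Fri 2012:Sun 2013:Mon✓ 2014:Tue✓
Years with five Tuesdays: 1968, 1969, 1974, 1975, 1980, 1985, 1986, 1991, 1996, 1997, 2002, 2003, 2008, 2013, 2014 → 15.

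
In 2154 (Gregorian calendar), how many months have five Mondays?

4

A month of length L has five Mondays iff its first Monday is on day ≤ L−28 (so day 1–3 in a 31-day month, 1–2 in a 30-day month, day 1 in a leap February).
Checking each month of 2154: Jan starts Tue (31d); Feb starts Fri (28d); Mar starts Fri (31d); Apr starts Mon (30d) ✓; May starts Wed (31d); Jun starts Sat (30d); Jul starts Mon (31d) ✓; Aug starts Thu (31d); Sep starts Sun (30d) ✓; Oct starts Tue (31d); Nov starts Fri (30d); Dec starts Sun (31d) ✓.
Five-Monday months: April, July, September, December → 4.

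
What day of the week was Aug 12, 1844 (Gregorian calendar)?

Monday

January 1, 1844 is a Monday.
August 12 is day 225 of the year, i.e. 224 days after Jan 1.
224 mod 7 = 0, so advance 0 weekdays from Monday: Monday.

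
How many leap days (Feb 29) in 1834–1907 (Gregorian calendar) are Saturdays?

Leap years in 1834–1907: 17 of them.
Feb 29 weekday advances by 5 (mod 7) from one leap year to the next four years later (or differs when a century non-leap intervenes).
Leap-day weekdays: 1836:Mon 1840:Sat✓ 1844:Thu 1848:Tue 1852:Sun 1856:Fri 1860:Wed 1864:Mon 1868:Sat✓ 1872:Thu 1876:Tue 1880:Sun 1884:Fri 1888:Wed 1892:Mon 1896:Sat✓ 1904:Mon
Saturday: 1840, 1868, 1896 → 3.

3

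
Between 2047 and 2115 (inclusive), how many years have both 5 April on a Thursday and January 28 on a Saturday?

3

Check each year's weekday for 5 April and January 28:
  2047: Fri/Mon  2048: Sun/Tue  2049: Mon/Thu  2050: Tue/Fri  2051: Wed/Sat  2052: Fri/Sun  2053: Sat/Tue  2054: Sun/Wed  2055: Mon/Thu  2056: Wed/Fri  2057: Thu/Sun  2058: Fri/Mon  2059: Sat/Tue  2060: Mon/Wed  …(41 more)…  2102: Wed/Sat  2103: Thu/Sun  2104: Sat/Mon  2105: Sun/Wed  2106: Mon/Thu  2107: Tue/Fri  2108: Thu/Sat ✓  2109: Fri/Mon  2110: Sat/Tue  2111: Sun/Wed  2112: Tue/Thu  2113: Wed/Sat  2114: Thu/Sun  2115: Fri/Mon
Both conditions hold in: 2068, 2096, 2108 — 3.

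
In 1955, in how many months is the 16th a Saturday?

Check the 16th of each month of 1955: Jan 16: Sun, Feb 16: Wed, Mar 16: Wed, Apr 16: Sat, May 16: Mon, Jun 16: Thu, Jul 16: Sat, Aug 16: Tue, Sep 16: Fri, Oct 16: Sun, Nov 16: Wed, Dec 16: Fri.
Saturday occurs in April, July — 2 months.

2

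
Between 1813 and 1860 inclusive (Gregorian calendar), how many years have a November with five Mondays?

14

November has 30 days; it has five Mondays when Monday falls among the first (month-length − 28) days — i.e. when November 1 is one of Monday/Sunday.
November 1 by year: 1813:Mon✓ 1814:Tue 1815:Wed 1816:Fri 1817:Sat 1818:Sun✓ 1819:Mon✓ 1820:Wed 1821:Thu 1822:Fri 1823:Sat 1824:Mon✓ 1825:Tue 1826:Wed 1827:Thu …(18 more)… 1846:Sun✓ 1847:Mon✓ 1848:Wed 1849:Thu 1850:Fri 1851:Sat 1852:Mon✓ 1853:Tue 1854:Wed 1855:Thu 1856:Sat 1857:Sun✓ 1858:Mon✓ 1859:Tue 1860:Thu
Years with five Mondays: 1813, 1818, 1819, 1824, 1829, 1830, 1835, 1840, 1841, 1846, 1847, 1852, 1857, 1858 → 14.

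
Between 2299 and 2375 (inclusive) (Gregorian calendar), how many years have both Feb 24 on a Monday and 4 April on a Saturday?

Check each year's weekday for Feb 24 and 4 April:
  2299: Fri/Tue  2300: Sat/Wed  2301: Sun/Thu  2302: Mon/Fri  2303: Tue/Sat  2304: Wed/Mon  2305: Fri/Tue  2306: Sat/Wed  2307: Sun/Thu  2308: Mon/Sat ✓  2309: Wed/Sun  2310: Thu/Mon  2311: Fri/Tue  2312: Sat/Thu  …(49 more)…  2362: Sat/Wed  2363: Sun/Thu  2364: Mon/Sat ✓  2365: Wed/Sun  2366: Thu/Mon  2367: Fri/Tue  2368: Sat/Thu  2369: Mon/Fri  2370: Tue/Sat  2371: Wed/Sun  2372: Thu/Tue  2373: Sat/Wed  2374: Sun/Thu  2375: Mon/Fri
Both conditions hold in: 2308, 2336, 2364 — 3.

3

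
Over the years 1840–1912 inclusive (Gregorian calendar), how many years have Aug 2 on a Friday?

Track Aug 2's weekday year by year (advancing +1, or +2 across a Feb 29):
  1840: Sun  1841: Mon (+1)  1842: Tue (+1)  1843: Wed (+1)  1844: Fri (+2) ✓
  1845: Sat (+1)  1846: Sun (+1)  1847: Mon (+1)  1848: Wed (+2)  1849: Thu (+1)
  1850: Fri (+1) ✓  1851: Sat (+1)  1852: Mon (+2)  1853: Tue (+1)  … (45 more years) …
  1899: Wed (+1)  1900: Thu (+1)  1901: Fri (+1) ✓  1902: Sat (+1)  1903: Sun (+1)
  1904: Tue (+2)  1905: Wed (+1)  1906: Thu (+1)  1907: Fri (+1) ✓  1908: Sun (+2)
  1909: Mon (+1)  1910: Tue (+1)  1911: Wed (+1)  1912: Fri (+2) ✓
Friday years: 1844, 1850, 1861, 1867, 1872, 1878, 1889, 1895, 1901, 1907, 1912 — 11 in total.

11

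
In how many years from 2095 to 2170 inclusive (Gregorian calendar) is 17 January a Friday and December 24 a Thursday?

Check each year's weekday for 17 January and December 24:
  2095: Mon/Sat  2096: Tue/Mon  2097: Thu/Tue  2098: Fri/Wed  2099: Sat/Thu  2100: Sun/Fri  2101: Mon/Sat  2102: Tue/Sun  2103: Wed/Mon  2104: Thu/Wed  2105: Sat/Thu  2106: Sun/Fri  2107: Mon/Sat  2108: Tue/Mon  …(48 more)…  2157: Mon/Sat  2158: Tue/Sun  2159: Wed/Mon  2160: Thu/Wed  2161: Sat/Thu  2162: Sun/Fri  2163: Mon/Sat  2164: Tue/Mon  2165: Thu/Tue  2166: Fri/Wed  2167: Sat/Thu  2168: Sun/Sat  2169: Tue/Sun  2170: Wed/Mon
Both conditions hold in: 2116, 2144 — 2.

2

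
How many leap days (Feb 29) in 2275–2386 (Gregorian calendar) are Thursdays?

Leap years in 2275–2386: 27 of them.
Feb 29 weekday advances by 5 (mod 7) from one leap year to the next four years later (or differs when a century non-leap intervenes).
Leap-day weekdays: 2276:Tue 2280:Sun 2284:Fri 2288:Wed 2292:Mon 2296:Sat 2304:Mon 2308:Sat 2312:Thu✓ 2316:Tue 2320:Sun 2324:Fri 2328:Wed 2332:Mon 2336:Sat 2340:Thu✓ 2344:Tue 2348:Sun 2352:Fri 2356:Wed 2360:Mon 2364:Sat 2368:Thu✓ 2372:Tue 2376:Sun 2380:Fri 2384:Wed
Thursday: 2312, 2340, 2368 → 3.

3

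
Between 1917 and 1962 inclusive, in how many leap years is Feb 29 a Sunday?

2

Leap years in 1917–1962: 11 of them.
Feb 29 weekday advances by 5 (mod 7) from one leap year to the next four years later (or differs when a century non-leap intervenes).
Leap-day weekdays: 1920:Sun✓ 1924:Fri 1928:Wed 1932:Mon 1936:Sat 1940:Thu 1944:Tue 1948:Sun✓ 1952:Fri 1956:Wed 1960:Mon
Sunday: 1920, 1948 → 2.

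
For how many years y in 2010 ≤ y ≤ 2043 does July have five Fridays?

July has 31 days; it has five Fridays when Friday falls among the first (month-length − 28) days — i.e. when July 1 is one of Friday/Thursday/Wednesday.
July 1 by year: 2010:Thu✓ 2011:Fri✓ 2012:Sun 2013:Mon 2014:Tue 2015:Wed✓ 2016:Fri✓ 2017:Sat 2018:Sun 2019:Mon 2020:Wed✓ 2021:Thu✓ 2022:Fri✓ 2023:Sat 2024:Mon …(4 more)… 2029:Sun 2030:Mon 2031:Tue 2032:Thu✓ 2033:Fri✓ 2034:Sat 2035:Sun 2036:Tue 2037:Wed✓ 2038:Thu✓ 2039:Fri✓ 2040:Sun 2041:Mon 2042:Tue 2043:Wed✓
Years with five Fridays: 2010, 2011, 2015, 2016, 2020, 2021, 2022, 2026, 2027, 2032, 2033, 2037, 2038, 2039, 2043 → 15.

15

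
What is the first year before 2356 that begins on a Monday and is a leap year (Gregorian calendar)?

2340

Jan 1 advances by 2 weekdays after a leap year and by 1 after a common year.
2356: Jan 1 is Sunday (leap).
2355: Saturday
2354: Friday
2353: Thursday
2352: Tuesday (leap)
2351: Monday
2350: Sunday
2349: Saturday
2348: Thursday (leap)
2347: Wednesday
2346: Tuesday
2345: Monday
2344: Saturday (leap)
2343: Friday
2342: Thursday
2341: Wednesday
2340: Monday (leap)
2340 begins on a Monday and is a leap year.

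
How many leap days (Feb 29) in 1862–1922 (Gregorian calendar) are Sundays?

Leap years in 1862–1922: 14 of them.
Feb 29 weekday advances by 5 (mod 7) from one leap year to the next four years later (or differs when a century non-leap intervenes).
Leap-day weekdays: 1864:Mon 1868:Sat 1872:Thu 1876:Tue 1880:Sun✓ 1884:Fri 1888:Wed 1892:Mon 1896:Sat 1904:Mon 1908:Sat 1912:Thu 1916:Tue 1920:Sun✓
Sunday: 1880, 1920 → 2.

2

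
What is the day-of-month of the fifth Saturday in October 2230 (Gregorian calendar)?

30

October 1, 2230 is a Friday, so the first Saturday is the 2nd.
The fifth Saturday is 2 + 28 = 30.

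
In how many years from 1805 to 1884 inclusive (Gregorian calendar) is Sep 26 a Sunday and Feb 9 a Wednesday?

0

Check each year's weekday for Sep 26 and Feb 9:
  1805: Thu/Sat  1806: Fri/Sun  1807: Sat/Mon  1808: Mon/Tue  1809: Tue/Thu  1810: Wed/Fri  1811: Thu/Sat  1812: Sat/Sun  1813: Sun/Tue  1814: Mon/Wed  1815: Tue/Thu  1816: Thu/Fri  1817: Fri/Sun  1818: Sat/Mon  …(52 more)…  1871: Tue/Thu  1872: Thu/Fri  1873: Fri/Sun  1874: Sat/Mon  1875: Sun/Tue  1876: Tue/Wed  1877: Wed/Fri  1878: Thu/Sat  1879: Fri/Sun  1880: Sun/Mon  1881: Mon/Wed  1882: Tue/Thu  1883: Wed/Fri  1884: Fri/Sat
Both conditions hold in: no year — 0.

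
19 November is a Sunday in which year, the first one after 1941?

1944

From one year to the next, a fixed date's weekday advances by 1, or by 2 when a Feb 29 lies between the two dates.
1941: November 19 is Wednesday.
1942: Thursday (+1)
1943: Friday (+1)
1944: Sunday (+2)
19 November falls on a Sunday in 1944.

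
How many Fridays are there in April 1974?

4

April 1974 has 30 days and begins on Monday.
The first Friday is April 5.
Fridays fall on 5, 12, 19, 26 — that's 4.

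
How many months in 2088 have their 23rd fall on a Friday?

3

Check the 23rd of each month of 2088: Jan 23: Fri, Feb 23: Mon, Mar 23: Tue, Apr 23: Fri, May 23: Sun, Jun 23: Wed, Jul 23: Fri, Aug 23: Mon, Sep 23: Thu, Oct 23: Sat, Nov 23: Tue, Dec 23: Thu.
Friday occurs in January, April, July — 3 months.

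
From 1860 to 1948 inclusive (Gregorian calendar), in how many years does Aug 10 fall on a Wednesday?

12

Track Aug 10's weekday year by year (advancing +1, or +2 across a Feb 29):
  1860: Fri  1861: Sat (+1)  1862: Sun (+1)  1863: Mon (+1)  1864: Wed (+2) ✓
  1865: Thu (+1)  1866: Fri (+1)  1867: Sat (+1)  1868: Mon (+2)  1869: Tue (+1)
  1870: Wed (+1) ✓  1871: Thu (+1)  1872: Sat (+2)  1873: Sun (+1)  … (61 more years) …
  1935: Sat (+1)  1936: Mon (+2)  1937: Tue (+1)  1938: Wed (+1) ✓  1939: Thu (+1)
  1940: Sat (+2)  1941: Sun (+1)  1942: Mon (+1)  1943: Tue (+1)  1944: Thu (+2)
  1945: Fri (+1)  1946: Sat (+1)  1947: Sun (+1)  1948: Tue (+2)
Wednesday years: 1864, 1870, 1881, 1887, 1892, 1898, 1904, 1910, 1921, 1927, 1932, 1938 — 12 in total.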